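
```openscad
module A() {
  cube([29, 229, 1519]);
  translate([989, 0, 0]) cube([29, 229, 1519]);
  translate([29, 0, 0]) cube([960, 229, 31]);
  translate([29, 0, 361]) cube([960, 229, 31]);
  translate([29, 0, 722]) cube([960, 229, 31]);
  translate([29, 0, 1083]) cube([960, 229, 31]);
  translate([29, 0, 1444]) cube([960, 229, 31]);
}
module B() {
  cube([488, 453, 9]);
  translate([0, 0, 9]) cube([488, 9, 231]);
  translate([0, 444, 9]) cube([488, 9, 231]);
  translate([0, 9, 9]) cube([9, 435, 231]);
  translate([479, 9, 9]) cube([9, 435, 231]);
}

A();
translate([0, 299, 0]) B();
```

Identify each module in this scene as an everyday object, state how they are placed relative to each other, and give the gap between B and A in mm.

A is a bookshelf. B is an open box. The open box is on the floor beside the bookshelf on its +y side. The gap between the open box and the bookshelf is 70 mm.

The open box's nearest face is 70 mm from the bookshelf's +y face.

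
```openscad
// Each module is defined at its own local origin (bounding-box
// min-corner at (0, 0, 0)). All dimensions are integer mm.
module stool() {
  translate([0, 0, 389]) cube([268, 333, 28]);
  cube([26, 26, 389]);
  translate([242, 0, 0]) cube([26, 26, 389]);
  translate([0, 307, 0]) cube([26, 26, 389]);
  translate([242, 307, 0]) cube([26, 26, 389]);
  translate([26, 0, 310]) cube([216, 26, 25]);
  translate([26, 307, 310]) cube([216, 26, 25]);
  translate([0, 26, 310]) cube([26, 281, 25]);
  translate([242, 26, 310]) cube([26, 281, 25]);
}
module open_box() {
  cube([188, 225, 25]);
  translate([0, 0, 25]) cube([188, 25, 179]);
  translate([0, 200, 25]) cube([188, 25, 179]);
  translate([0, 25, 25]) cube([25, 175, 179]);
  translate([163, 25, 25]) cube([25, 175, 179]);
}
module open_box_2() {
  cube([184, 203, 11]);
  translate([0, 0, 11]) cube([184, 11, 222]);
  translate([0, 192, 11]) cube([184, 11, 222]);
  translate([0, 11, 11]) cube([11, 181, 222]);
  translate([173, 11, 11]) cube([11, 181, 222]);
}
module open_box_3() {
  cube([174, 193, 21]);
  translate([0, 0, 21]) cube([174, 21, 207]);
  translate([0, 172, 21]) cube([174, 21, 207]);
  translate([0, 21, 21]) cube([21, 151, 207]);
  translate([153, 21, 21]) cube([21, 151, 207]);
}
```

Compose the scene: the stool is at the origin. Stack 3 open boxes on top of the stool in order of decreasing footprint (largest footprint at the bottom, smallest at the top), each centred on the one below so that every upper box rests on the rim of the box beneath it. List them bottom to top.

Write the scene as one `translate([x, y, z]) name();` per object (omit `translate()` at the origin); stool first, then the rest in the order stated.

stool();
translate([40, 54, 417]) open_box();
translate([42, 65, 621]) open_box_2();
translate([47, 70, 854]) open_box_3();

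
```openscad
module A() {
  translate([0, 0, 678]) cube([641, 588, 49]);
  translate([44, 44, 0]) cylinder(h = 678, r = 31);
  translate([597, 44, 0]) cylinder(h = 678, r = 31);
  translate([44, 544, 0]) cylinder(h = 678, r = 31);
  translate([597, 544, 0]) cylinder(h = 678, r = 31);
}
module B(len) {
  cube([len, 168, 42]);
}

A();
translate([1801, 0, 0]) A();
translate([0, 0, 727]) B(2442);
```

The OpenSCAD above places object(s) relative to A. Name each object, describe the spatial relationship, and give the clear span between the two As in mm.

Second table starts at x = 1801; first ends at x = 641; clear span = 1801 − 641 = 1160 mm.

A is a table. B is a beam. A beam spans the tops of two tables. The clear span between the two tables is 1160 mm.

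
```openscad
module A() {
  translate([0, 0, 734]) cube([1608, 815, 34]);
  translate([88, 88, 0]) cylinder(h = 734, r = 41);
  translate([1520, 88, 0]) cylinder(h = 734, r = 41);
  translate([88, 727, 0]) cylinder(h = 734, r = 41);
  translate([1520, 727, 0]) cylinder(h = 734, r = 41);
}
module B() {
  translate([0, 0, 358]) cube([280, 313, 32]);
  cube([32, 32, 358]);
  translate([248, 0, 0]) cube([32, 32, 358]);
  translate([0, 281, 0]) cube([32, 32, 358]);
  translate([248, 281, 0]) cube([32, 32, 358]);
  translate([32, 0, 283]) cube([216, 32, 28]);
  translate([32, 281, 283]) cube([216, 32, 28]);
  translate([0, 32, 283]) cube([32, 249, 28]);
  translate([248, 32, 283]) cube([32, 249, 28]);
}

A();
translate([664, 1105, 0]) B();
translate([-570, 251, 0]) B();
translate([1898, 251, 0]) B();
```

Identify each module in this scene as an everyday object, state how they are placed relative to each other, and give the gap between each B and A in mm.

A is a table. B is a stool. Three stools sit around the table at the +y, −x, +x sides. The gap between each stool and the table is 290 mm.

Each stool's nearest face is 290 mm from the table's bounding box.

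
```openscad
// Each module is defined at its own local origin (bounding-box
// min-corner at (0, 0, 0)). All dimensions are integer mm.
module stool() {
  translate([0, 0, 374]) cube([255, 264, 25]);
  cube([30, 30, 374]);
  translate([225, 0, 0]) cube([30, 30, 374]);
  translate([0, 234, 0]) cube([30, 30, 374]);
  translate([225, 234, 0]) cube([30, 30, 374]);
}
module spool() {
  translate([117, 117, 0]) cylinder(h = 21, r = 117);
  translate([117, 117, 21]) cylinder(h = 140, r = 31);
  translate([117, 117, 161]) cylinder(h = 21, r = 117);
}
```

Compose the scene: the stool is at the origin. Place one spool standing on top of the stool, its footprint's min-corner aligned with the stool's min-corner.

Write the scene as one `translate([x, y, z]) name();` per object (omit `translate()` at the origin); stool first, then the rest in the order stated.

stool();
translate([0, 0, 399]) spool();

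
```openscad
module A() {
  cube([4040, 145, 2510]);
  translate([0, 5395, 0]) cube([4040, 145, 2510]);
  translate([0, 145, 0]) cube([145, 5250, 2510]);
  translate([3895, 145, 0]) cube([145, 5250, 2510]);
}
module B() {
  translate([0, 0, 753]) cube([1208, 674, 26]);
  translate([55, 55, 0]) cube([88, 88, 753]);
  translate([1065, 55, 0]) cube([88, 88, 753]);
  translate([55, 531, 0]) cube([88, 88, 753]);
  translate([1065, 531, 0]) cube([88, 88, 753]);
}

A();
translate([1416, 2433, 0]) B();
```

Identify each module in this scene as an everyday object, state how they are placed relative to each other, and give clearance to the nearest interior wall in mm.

Clearances: x = 1271, y = 2288; minimum 1271 mm.

A is a house frame. B is a table. The table sits inside the house frame, centred. The clearance to the nearest interior wall is 1271 mm.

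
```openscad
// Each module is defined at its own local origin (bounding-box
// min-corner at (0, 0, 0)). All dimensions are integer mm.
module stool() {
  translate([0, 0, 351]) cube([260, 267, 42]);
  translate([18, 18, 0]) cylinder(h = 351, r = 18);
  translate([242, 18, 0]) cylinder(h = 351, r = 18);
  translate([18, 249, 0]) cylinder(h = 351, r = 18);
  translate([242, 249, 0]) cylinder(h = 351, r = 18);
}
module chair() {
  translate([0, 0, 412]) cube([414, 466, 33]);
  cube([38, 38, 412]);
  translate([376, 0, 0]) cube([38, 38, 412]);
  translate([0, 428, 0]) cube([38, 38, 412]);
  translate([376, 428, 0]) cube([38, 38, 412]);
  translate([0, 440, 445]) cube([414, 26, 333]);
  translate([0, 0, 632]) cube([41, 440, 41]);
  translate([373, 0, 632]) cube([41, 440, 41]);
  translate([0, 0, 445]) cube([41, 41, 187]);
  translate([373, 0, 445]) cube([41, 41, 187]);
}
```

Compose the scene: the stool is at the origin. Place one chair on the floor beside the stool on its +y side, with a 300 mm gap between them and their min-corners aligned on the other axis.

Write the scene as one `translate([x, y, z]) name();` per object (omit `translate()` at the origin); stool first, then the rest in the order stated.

stool();
translate([0, 567, 0]) chair();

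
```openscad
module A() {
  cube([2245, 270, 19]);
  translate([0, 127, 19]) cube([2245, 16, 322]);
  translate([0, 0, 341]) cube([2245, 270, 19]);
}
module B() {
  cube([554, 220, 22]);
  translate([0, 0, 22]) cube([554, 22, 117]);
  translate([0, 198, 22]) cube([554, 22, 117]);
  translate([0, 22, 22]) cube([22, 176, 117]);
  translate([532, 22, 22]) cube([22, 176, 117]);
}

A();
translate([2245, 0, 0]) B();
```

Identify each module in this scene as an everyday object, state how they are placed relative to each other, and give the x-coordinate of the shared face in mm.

A is an I-beam. B is an open box. The open box is against the I-beam's +x side, with their −y faces flush. The x-coordinate of the shared face is 2245 mm.

The I-beam's +x face and the open box's −x face are both at x = 2245 mm.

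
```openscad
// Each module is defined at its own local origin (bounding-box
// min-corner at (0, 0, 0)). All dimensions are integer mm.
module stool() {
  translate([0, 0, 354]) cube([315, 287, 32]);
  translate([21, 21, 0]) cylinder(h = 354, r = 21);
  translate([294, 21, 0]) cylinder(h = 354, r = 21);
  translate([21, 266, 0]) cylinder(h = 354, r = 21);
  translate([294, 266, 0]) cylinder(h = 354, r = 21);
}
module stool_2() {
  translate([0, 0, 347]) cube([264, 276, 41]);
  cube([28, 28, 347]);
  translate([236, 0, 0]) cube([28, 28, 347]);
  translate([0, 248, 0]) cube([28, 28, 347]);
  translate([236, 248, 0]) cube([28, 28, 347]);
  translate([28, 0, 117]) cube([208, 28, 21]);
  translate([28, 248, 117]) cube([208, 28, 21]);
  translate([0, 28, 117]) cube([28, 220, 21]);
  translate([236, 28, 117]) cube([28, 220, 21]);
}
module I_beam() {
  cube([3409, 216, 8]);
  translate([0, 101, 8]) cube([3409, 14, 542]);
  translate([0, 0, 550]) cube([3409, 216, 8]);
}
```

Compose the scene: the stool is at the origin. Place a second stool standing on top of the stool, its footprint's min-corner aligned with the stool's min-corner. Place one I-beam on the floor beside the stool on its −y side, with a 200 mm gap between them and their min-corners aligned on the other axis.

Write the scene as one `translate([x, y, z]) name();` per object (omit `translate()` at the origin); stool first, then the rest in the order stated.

stool();
translate([0, 0, 386]) stool_2();
translate([0, -416, 0]) I_beam();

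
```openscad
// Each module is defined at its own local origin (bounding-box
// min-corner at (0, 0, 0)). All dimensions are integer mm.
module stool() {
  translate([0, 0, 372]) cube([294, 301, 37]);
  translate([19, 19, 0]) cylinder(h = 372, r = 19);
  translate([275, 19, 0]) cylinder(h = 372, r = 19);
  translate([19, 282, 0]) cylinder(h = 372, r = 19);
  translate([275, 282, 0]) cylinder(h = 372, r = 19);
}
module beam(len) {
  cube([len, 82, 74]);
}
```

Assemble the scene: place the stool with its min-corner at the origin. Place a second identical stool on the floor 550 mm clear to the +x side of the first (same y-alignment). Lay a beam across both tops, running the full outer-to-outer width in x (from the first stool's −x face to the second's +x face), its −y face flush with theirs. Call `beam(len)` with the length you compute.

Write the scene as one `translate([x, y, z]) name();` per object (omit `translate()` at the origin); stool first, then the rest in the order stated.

stool();
translate([844, 0, 0]) stool();
translate([0, 0, 409]) beam(1138);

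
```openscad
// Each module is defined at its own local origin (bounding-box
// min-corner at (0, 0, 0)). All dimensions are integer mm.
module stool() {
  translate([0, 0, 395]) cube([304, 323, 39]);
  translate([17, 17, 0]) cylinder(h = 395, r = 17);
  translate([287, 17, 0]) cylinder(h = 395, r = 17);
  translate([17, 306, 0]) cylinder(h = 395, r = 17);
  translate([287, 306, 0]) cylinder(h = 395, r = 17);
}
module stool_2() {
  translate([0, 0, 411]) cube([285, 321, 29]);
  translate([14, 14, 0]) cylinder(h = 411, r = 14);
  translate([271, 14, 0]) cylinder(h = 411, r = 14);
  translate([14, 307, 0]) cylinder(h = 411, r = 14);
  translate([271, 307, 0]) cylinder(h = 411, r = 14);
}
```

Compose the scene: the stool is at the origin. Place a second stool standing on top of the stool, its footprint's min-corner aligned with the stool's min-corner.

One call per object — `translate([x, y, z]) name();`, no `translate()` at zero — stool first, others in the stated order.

stool();
translate([0, 0, 434]) stool_2();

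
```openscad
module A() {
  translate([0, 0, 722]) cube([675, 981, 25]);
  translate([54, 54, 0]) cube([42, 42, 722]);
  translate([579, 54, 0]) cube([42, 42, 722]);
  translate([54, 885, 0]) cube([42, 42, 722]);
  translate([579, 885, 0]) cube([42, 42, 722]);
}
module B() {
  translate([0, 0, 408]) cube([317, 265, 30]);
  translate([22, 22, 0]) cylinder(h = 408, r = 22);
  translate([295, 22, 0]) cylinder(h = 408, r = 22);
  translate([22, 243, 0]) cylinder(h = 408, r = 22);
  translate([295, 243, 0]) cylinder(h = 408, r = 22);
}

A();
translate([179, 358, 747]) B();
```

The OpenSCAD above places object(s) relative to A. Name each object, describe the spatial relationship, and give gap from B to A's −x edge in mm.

A is a table. B is a stool. The stool is on top of the table, centred. The gap from the stool to the table's −x edge is 179 mm.

The stool's min-x is at 179; the table's min-x is 0; gap = 179 mm.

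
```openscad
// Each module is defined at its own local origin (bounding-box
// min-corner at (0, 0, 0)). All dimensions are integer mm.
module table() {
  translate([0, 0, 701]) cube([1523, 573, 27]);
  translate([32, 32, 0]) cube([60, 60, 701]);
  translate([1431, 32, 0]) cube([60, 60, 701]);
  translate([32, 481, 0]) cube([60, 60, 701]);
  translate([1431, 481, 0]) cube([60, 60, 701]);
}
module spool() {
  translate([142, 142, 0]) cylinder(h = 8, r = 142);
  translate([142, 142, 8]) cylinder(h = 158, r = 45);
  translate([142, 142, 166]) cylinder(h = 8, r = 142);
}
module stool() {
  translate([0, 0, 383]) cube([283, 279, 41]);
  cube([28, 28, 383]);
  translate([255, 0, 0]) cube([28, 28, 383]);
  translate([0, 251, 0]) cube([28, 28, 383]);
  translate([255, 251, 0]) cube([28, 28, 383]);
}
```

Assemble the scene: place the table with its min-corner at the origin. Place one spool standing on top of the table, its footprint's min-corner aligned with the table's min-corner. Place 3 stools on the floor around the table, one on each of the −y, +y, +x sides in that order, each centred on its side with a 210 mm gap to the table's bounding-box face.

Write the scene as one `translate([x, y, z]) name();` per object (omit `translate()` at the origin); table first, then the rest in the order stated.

table();
translate([0, 0, 728]) spool();
translate([620, -489, 0]) stool();
translate([620, 783, 0]) stool();
translate([1733, 147, 0]) stool();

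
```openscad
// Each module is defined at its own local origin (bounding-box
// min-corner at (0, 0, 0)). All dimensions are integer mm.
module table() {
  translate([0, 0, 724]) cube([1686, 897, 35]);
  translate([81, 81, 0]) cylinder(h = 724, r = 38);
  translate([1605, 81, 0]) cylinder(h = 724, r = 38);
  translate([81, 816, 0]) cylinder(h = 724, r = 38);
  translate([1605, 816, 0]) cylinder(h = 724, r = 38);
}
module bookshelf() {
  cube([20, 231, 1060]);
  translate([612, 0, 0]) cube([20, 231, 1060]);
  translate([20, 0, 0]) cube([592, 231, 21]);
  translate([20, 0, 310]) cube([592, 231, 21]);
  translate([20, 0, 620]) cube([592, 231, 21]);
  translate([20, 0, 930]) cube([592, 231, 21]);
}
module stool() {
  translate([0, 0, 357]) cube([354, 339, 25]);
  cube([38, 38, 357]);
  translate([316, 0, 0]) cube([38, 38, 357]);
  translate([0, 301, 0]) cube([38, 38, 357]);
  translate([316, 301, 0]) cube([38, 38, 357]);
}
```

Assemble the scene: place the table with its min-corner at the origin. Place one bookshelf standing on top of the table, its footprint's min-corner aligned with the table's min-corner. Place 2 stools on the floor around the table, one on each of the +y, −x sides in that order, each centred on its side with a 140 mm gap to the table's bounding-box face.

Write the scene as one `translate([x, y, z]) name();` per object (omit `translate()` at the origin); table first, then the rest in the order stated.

table();
translate([0, 0, 759]) bookshelf();
translate([666, 1037, 0]) stool();
translate([-494, 279, 0]) stool();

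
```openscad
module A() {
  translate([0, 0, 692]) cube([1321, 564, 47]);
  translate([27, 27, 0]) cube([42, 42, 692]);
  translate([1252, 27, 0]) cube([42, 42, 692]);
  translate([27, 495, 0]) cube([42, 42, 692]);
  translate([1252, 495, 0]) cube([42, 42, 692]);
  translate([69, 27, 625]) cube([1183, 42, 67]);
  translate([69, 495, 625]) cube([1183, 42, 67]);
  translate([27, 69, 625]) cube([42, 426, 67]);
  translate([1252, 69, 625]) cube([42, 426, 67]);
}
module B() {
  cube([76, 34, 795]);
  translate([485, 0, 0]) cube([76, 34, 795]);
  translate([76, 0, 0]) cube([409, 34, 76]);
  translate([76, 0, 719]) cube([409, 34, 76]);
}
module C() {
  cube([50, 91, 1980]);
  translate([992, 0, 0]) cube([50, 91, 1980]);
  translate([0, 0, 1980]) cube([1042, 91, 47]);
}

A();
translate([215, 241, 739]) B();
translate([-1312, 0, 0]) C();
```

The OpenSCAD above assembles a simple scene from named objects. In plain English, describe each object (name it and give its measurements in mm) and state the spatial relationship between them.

A is a table with a 1321×564 mm rectangular top, 47 mm thick, top surface at z = 739 mm, supported by four 42×42 mm square legs, each inset 27 mm from the nearest pair of top edges, running from the floor. Four apron rails, 42 mm thick and 67 mm tall, run between adjacent legs with their top edges flush with the underside of the top and their outer faces flush with the legs' outer faces.

B is a picture frame with a 409×643 mm rectangular opening (x by z) and a uniform 76 mm border on every side. Frame depth is 34 mm along y. It is built from two vertical stiles running the full outside height and two horizontal rails spanning the gap between the stiles.

C is a rectangular door frame: two vertical jambs of 50×91 mm section, 1980 mm tall, with a clear opening 942 mm wide between their inner faces. A header 47 mm tall and 91 mm deep lies on top of the jambs and spans the full outside width.

The picture frame is on top of the table. The door frame is on the floor beside the table on its −x side.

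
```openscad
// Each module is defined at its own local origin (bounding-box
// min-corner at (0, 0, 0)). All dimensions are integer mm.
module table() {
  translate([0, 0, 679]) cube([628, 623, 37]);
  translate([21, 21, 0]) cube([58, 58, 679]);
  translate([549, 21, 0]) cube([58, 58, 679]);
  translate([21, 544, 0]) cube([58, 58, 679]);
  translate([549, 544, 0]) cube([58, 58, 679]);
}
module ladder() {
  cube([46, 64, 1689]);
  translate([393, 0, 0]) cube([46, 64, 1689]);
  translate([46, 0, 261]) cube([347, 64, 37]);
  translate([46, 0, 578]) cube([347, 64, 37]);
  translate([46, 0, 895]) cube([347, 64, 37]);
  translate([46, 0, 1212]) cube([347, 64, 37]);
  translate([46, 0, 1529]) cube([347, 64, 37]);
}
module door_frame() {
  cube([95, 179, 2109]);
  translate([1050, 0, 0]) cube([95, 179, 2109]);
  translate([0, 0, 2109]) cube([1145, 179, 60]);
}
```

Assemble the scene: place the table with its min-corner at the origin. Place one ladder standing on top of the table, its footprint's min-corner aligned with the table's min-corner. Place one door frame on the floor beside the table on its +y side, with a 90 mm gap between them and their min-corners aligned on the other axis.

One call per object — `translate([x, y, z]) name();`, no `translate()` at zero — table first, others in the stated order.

table();
translate([0, 0, 716]) ladder();
translate([0, 713, 0]) door_frame();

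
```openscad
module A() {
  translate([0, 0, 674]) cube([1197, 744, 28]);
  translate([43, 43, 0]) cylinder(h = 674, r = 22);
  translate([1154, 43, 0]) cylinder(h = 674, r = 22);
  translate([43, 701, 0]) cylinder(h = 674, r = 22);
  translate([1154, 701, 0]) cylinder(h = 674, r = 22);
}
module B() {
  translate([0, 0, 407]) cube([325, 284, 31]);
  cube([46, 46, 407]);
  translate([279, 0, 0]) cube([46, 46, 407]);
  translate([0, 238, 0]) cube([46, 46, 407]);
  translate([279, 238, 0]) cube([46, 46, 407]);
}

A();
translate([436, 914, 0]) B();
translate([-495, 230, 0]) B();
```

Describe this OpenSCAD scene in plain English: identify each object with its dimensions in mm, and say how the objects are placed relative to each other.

A is a rectangular dining table. The top is 1197×744×28 mm with its upper surface at z = 702 mm. It stands on four round legs of 44 mm diameter, each leg's bounding box inset 21 mm from the nearest pair of top edges, running from the floor to the underside of the top.

B is a four-legged stool. The seat is a 325×284×31 mm slab whose top surface is at z = 438 mm; four square legs, each 46×46 mm in cross-section, run from the floor (z = 0) to the underside of the seat, each flush with a corner of the seat.

Two stools sit around the table at the +y, −x sides.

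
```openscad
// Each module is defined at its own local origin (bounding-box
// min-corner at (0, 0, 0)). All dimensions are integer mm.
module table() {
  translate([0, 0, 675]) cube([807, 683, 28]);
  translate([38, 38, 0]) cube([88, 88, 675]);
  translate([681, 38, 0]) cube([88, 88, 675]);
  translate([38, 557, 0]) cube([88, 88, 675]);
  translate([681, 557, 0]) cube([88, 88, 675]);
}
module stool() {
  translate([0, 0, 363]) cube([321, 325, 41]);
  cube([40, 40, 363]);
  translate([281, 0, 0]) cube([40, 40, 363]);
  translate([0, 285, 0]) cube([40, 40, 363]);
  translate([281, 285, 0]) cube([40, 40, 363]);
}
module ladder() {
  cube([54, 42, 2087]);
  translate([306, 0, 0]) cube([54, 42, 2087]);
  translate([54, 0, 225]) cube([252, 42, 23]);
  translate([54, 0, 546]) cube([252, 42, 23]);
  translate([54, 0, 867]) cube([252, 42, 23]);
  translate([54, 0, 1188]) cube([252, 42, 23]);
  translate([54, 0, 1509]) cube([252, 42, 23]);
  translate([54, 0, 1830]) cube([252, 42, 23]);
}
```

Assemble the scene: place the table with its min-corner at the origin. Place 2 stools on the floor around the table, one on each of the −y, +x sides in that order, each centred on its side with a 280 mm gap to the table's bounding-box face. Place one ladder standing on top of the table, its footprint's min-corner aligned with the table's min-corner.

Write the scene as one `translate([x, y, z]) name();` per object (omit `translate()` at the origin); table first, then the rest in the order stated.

table();
translate([243, -605, 0]) stool();
translate([1087, 179, 0]) stool();
translate([0, 0, 703]) ladder();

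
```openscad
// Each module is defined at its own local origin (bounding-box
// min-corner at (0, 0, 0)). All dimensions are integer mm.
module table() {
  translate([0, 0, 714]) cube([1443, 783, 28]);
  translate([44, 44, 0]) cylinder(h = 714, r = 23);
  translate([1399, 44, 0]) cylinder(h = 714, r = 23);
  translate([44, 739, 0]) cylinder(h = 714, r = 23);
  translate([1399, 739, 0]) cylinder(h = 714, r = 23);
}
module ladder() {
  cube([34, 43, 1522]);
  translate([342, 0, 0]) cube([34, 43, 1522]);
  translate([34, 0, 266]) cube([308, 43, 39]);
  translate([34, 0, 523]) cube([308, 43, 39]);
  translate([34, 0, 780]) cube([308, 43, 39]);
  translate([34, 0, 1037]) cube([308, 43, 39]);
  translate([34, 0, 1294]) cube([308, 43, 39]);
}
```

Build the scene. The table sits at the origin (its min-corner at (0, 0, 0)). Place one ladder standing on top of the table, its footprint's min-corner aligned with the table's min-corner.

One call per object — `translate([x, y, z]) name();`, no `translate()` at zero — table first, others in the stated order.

table();
translate([0, 0, 742]) ladder();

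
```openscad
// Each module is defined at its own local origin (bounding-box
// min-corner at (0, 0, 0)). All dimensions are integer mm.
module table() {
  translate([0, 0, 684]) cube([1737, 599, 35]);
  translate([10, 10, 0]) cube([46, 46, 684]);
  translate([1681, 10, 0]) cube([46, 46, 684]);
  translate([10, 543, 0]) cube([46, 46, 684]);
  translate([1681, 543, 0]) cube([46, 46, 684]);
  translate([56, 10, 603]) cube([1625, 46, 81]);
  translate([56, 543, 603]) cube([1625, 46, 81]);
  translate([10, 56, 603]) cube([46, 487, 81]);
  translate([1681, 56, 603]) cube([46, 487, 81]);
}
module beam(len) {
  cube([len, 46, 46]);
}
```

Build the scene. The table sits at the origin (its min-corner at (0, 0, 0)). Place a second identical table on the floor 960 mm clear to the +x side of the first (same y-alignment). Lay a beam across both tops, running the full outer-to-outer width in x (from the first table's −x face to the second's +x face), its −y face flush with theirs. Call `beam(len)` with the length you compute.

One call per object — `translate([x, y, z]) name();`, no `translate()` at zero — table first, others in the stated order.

table();
translate([2697, 0, 0]) table();
translate([0, 0, 719]) beam(4434);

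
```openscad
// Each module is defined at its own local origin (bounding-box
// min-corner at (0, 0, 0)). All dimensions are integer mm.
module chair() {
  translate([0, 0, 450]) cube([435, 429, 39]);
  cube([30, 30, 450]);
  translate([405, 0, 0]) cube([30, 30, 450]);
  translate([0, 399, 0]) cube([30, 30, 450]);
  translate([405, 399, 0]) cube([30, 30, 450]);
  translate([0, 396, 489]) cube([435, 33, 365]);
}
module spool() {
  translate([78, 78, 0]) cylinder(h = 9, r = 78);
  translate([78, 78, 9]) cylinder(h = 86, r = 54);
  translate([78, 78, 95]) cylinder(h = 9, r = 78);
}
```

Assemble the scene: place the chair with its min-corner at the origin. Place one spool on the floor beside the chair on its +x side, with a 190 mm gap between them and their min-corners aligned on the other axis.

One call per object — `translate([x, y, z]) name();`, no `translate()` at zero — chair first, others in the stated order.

chair();
translate([625, 0, 0]) spool();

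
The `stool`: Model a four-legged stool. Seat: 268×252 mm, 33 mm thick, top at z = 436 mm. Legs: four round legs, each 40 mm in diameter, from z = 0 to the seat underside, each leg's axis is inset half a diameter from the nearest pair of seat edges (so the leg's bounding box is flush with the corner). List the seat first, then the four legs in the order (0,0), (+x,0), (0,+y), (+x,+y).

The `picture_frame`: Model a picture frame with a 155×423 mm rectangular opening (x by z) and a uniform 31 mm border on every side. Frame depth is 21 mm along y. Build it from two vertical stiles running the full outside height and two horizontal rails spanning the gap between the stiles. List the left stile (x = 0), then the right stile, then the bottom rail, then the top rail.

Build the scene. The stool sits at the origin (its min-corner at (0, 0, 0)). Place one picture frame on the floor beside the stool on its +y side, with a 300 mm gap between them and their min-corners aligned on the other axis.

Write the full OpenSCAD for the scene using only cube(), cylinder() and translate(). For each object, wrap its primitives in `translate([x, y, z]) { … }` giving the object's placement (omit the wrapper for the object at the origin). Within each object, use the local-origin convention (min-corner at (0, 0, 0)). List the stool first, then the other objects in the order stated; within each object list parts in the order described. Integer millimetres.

translate([0, 0, 403]) cube([268, 252, 33]);
translate([20, 20, 0]) cylinder(h = 403, r = 20);
translate([248, 20, 0]) cylinder(h = 403, r = 20);
translate([20, 232, 0]) cylinder(h = 403, r = 20);
translate([248, 232, 0]) cylinder(h = 403, r = 20);
translate([0, 552, 0]) {
  cube([31, 21, 485]);
  translate([186, 0, 0]) cube([31, 21, 485]);
  translate([31, 0, 0]) cube([155, 21, 31]);
  translate([31, 0, 454]) cube([155, 21, 31]);
}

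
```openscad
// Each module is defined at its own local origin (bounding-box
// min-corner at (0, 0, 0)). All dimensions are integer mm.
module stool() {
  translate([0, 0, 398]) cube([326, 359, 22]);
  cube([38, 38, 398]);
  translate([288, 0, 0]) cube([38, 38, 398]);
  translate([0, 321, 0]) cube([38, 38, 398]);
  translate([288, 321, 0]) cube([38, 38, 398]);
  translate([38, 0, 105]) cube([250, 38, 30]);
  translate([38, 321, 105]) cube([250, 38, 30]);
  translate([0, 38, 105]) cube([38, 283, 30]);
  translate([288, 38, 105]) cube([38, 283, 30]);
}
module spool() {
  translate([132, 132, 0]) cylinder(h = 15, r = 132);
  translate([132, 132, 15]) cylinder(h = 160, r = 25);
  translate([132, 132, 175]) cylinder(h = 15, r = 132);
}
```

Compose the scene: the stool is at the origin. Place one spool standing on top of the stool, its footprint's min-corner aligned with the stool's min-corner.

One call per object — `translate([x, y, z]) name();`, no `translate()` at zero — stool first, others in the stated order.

stool();
translate([0, 0, 420]) spool();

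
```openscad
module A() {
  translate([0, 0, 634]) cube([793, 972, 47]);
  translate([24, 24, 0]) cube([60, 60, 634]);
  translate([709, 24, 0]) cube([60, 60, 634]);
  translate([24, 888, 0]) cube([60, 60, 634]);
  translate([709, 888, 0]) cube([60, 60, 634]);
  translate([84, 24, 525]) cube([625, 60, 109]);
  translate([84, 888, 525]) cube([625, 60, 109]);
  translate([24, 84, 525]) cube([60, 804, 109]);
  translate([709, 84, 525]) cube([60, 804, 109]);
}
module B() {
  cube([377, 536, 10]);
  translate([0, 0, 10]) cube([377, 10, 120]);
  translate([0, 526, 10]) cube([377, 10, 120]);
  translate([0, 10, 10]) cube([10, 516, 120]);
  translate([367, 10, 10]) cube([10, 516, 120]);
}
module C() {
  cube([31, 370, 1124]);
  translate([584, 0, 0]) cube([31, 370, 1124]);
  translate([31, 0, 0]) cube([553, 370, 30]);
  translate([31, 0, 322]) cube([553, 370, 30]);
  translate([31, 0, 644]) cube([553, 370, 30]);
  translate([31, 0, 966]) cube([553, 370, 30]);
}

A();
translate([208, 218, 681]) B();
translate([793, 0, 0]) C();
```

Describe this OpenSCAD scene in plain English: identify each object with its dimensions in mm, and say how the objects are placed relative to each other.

A is a rectangular dining table. The top is 793×972×47 mm with its upper surface at z = 681 mm. It stands on four 60×60 mm square legs, each inset 24 mm from the nearest pair of top edges, running from the floor to the underside of the top. Four apron rails, 60 mm thick and 109 mm tall, run between adjacent legs with their top edges flush with the underside of the top and their outer faces flush with the legs' outer faces.

B is an open-topped rectangular box: outside dimensions 377×536×130 mm, with a uniform wall and base thickness of 10 mm. The base is a full 377×536 slab on the floor; four walls sit on top of the base. The front and back walls (the −y and +y sides) span the full width; the two side walls fit between them.

C is an open bookshelf. Two side panels, each 31 mm thick, 370 mm deep and 1124 mm tall, stand 615 mm apart (outside-to-outside). Between them sit 4 shelves, each 30 mm thick and 370 mm deep, spanning the full gap between the sides. The bottom shelf rests on the floor (its underside at z = 0) and the clear gap between one shelf's top and the next shelf's underside is 292 mm.

The open box is on top of the table, centred. The bookshelf is against the table's +x side, with their −y faces flush.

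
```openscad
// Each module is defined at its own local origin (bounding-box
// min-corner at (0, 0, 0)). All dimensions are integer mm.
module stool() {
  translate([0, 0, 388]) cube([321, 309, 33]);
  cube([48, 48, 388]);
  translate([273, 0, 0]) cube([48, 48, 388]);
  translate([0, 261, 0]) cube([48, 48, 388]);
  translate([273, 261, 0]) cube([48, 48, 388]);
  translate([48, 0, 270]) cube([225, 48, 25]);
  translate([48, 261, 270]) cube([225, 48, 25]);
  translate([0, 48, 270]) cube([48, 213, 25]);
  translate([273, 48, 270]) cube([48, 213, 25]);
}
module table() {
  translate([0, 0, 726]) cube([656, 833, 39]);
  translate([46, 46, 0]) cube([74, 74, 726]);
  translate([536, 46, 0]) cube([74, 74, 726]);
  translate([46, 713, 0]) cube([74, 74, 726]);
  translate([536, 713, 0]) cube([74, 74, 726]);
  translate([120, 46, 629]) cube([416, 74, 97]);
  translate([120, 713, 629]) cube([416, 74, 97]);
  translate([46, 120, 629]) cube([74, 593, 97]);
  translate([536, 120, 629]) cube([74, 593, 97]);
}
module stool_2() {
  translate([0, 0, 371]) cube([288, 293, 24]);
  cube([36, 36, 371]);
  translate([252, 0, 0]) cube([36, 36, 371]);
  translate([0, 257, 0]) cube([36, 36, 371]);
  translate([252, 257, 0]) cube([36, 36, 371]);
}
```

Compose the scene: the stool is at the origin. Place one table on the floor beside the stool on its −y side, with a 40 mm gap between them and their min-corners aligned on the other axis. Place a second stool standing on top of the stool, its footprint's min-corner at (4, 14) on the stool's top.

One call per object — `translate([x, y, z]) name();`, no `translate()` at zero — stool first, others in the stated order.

stool();
translate([0, -873, 0]) table();
translate([4, 14, 421]) stool_2();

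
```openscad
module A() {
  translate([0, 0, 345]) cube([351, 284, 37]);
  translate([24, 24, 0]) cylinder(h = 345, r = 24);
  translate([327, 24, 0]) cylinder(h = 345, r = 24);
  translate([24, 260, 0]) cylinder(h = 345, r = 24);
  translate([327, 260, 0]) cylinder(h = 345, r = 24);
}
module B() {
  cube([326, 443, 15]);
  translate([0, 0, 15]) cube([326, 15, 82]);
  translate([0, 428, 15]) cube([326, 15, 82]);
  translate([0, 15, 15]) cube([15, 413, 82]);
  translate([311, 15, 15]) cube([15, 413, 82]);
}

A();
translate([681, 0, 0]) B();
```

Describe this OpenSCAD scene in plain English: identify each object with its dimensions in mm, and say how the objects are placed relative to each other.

A is a four-legged stool. The seat is 351×284 mm, 37 mm thick, top at z = 382 mm. It stands on four round legs, each 48 mm in diameter, from z = 0 to the seat underside, each leg's axis is inset half a diameter from the nearest pair of seat edges (so the leg's bounding box is flush with the corner).

B is an open storage box with external size 326×443×97 mm and wall thickness 15 mm (the base is also 15 mm thick). The base covers the whole footprint; the four walls stand on the base, with the y-facing walls full-width and the x-facing walls fitting between their inner faces.

The open box is on the floor beside the stool on its +x side.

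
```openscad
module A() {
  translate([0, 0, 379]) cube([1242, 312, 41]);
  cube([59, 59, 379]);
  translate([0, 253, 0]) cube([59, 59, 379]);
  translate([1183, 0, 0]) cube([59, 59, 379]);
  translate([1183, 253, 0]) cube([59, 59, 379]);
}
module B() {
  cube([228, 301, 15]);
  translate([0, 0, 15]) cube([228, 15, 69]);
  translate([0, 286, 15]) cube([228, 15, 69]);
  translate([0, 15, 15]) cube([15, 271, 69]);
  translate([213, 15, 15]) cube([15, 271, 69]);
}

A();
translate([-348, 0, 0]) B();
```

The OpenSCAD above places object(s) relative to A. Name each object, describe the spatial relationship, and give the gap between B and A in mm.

The open box's nearest face is 120 mm from the bench's −x face.

A is a bench. B is an open box. The open box is on the floor beside the bench on its −x side. The gap between the open box and the bench is 120 mm.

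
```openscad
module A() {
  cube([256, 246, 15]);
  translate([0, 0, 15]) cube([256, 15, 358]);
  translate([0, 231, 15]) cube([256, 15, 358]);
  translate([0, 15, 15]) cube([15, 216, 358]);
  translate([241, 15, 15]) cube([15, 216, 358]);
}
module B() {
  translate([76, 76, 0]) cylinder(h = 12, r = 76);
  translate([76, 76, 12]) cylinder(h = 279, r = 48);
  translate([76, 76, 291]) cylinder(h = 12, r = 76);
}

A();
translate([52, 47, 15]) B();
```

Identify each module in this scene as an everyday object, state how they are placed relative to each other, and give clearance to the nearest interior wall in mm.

Clearances: x = 37, y = 32; minimum 32 mm.

A is an open box. B is a spool. The spool sits inside the open box, centred. The clearance to the nearest interior wall is 32 mm.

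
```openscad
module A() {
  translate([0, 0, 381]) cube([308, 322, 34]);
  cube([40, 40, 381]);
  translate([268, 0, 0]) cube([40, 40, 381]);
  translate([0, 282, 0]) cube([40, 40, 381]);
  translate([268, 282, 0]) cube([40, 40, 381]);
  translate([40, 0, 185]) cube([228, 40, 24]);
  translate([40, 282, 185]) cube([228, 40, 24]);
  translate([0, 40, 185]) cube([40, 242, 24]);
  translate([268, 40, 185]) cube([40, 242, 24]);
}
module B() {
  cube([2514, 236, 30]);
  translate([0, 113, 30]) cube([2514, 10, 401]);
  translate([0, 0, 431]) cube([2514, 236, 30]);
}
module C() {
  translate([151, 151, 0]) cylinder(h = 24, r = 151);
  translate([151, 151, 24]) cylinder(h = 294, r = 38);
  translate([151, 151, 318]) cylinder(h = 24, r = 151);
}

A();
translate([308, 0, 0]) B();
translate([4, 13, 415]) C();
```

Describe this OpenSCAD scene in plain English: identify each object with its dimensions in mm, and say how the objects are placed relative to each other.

A is a simple wooden stool: a rectangular seat 308 mm (x) by 322 mm (y), 34 mm thick, top face at z = 415 mm, on four square legs, each 40×40 mm in cross-section. The legs rest on z = 0, each flush with a corner of the seat. Four stretchers, 40 mm wide and 24 mm tall, connect adjacent legs with their undersides at z = 185 mm, each running between the inner faces of the legs it joins and aligned with the legs' outer faces on the other axis.

B is an I-beam lying along x, 2514 mm long. Overall section height 461 mm. Two flanges 236 mm wide (y) and 30 mm thick, one on the floor and one at the top; a web 10 mm thick runs between them, centred on the flange width.

C is a spool: two coaxial disc flanges of radius 151 mm and thickness 24 mm, joined by a core cylinder of radius 38 mm and height 294 mm. The lower flange rests on z = 0 and the three cylinders share a vertical axis.

The I-beam is against the stool's +x side, with their −y faces flush. The spool is on top of the stool.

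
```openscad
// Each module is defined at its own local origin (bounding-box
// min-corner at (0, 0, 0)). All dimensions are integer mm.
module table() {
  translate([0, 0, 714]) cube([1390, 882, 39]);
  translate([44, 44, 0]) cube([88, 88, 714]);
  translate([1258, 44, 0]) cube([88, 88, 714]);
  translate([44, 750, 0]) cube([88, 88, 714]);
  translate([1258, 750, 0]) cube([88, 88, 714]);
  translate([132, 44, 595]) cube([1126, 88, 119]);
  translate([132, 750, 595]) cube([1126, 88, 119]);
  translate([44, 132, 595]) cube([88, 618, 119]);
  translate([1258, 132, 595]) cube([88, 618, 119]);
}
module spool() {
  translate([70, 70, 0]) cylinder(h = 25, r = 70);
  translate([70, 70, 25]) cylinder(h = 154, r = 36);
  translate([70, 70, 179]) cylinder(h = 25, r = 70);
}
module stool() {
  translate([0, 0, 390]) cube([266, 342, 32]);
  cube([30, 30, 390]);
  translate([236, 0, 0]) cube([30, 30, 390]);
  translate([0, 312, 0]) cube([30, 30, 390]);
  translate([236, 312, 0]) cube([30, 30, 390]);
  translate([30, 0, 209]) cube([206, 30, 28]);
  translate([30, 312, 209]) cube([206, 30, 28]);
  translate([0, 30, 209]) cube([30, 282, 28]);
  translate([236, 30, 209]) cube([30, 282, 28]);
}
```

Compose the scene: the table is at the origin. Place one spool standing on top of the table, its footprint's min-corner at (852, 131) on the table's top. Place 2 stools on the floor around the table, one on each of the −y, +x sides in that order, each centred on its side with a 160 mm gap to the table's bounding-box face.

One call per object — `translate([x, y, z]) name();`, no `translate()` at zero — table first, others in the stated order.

table();
translate([852, 131, 753]) spool();
translate([562, -502, 0]) stool();
translate([1550, 270, 0]) stool();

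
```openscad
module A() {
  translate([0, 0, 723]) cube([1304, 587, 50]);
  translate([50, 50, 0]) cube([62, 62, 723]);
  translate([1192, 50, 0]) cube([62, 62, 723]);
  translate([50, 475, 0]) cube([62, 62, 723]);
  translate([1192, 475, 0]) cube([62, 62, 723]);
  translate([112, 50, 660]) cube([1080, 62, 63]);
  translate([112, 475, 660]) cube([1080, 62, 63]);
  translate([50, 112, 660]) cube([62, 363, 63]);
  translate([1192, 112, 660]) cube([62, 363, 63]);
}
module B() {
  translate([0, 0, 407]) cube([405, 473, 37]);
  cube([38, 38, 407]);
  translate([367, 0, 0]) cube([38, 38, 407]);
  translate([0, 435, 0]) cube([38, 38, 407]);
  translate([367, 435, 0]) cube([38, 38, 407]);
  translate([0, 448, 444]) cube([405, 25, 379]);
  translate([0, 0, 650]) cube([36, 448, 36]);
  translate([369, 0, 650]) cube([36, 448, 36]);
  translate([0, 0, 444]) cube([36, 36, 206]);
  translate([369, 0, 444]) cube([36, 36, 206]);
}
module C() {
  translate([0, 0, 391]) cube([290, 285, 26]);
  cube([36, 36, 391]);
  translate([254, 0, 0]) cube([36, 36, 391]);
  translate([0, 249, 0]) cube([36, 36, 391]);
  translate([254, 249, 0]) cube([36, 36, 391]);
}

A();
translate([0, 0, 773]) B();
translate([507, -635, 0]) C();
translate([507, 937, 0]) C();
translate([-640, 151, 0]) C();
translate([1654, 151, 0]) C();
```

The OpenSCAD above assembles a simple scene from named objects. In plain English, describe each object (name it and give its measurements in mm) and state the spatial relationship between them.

A is a rectangular dining table. The top is 1304×587×50 mm with its upper surface at z = 773 mm. It stands on four 62×62 mm square legs, each inset 50 mm from the nearest pair of top edges, running from the floor to the underside of the top. Four apron rails, 62 mm thick and 63 mm tall, run between adjacent legs with their top edges flush with the underside of the top and their outer faces flush with the legs' outer faces.

B is a chair. The seat is a 405×473×37 mm slab with its top at z = 444 mm, on four 38×38 mm corner legs (flush with the seat edges, standing on z = 0). A flat backrest 25 mm thick, 379 mm tall, spans the full seat width and rises from the seat top along its +y edge, rear face flush with the rear of the seat. Two armrests of 36×36 mm section run along each side from the seat's front edge to the front of the backrest, top faces 242 mm above the seat top and outer faces flush with the seat's x-edges; a 36×36 mm post under the front of each armrest stands on the seat at the front corner.

C is a four-legged stool. The seat is a 290×285×26 mm slab whose top surface is at z = 417 mm; four square legs, each 36×36 mm in cross-section, run from the floor (z = 0) to the underside of the seat, each flush with a corner of the seat.

The chair is on top of the table. Four stools sit around the table at the −y, +y, −x, +x sides.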